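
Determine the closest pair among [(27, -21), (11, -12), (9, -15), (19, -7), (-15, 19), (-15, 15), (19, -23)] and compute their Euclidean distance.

Computing all pairwise distances among 7 points:

d((27, -21), (11, -12)) = 18.3576
d((27, -21), (9, -15)) = 18.9737
d((27, -21), (19, -7)) = 16.1245
d((27, -21), (-15, 19)) = 58.0
d((27, -21), (-15, 15)) = 55.3173
d((27, -21), (19, -23)) = 8.2462
d((11, -12), (9, -15)) = 3.6056 <-- minimum
d((11, -12), (19, -7)) = 9.434
d((11, -12), (-15, 19)) = 40.4599
d((11, -12), (-15, 15)) = 37.4833
d((11, -12), (19, -23)) = 13.6015
d((9, -15), (19, -7)) = 12.8062
d((9, -15), (-15, 19)) = 41.6173
d((9, -15), (-15, 15)) = 38.4187
d((9, -15), (19, -23)) = 12.8062
d((19, -7), (-15, 19)) = 42.8019
d((19, -7), (-15, 15)) = 40.4969
d((19, -7), (19, -23)) = 16.0
d((-15, 19), (-15, 15)) = 4.0
d((-15, 19), (19, -23)) = 54.037
d((-15, 15), (19, -23)) = 50.9902

Closest pair: (11, -12) and (9, -15) with distance 3.6056

The closest pair is (11, -12) and (9, -15) with Euclidean distance 3.6056. For 7 points, brute-force pairwise comparison is shown above. For large n, the divide-and-conquer algorithm (sort by x, recurse on halves, check the dividing strip) achieves O(n log n).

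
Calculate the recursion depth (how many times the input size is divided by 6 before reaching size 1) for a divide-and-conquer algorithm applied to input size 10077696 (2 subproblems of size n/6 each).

For divide and conquer with division factor 6:

Problem sizes at each level:
Level 0: 10077696
Level 1: 1679616
Level 2: 279936
Level 3: 46656
Level 4: 7776
Level 5: 1296
Level 6: 216
Level 7: 36
Level 8: 6
Level 9: 1

The root is level 0 and the size-1 base case is level 9 (the tree spans levels 0 through 9, i.e. 10 levels counting the root), so the depth is the number of divisions: log_6(10077696) = 9

The recursion tree depth is log_6(10077696) = 9. At each level, the problem size is divided by 6, so it takes 9 divisions to reduce to a base case of size 1. The algorithm makes 2 recursive calls at each level.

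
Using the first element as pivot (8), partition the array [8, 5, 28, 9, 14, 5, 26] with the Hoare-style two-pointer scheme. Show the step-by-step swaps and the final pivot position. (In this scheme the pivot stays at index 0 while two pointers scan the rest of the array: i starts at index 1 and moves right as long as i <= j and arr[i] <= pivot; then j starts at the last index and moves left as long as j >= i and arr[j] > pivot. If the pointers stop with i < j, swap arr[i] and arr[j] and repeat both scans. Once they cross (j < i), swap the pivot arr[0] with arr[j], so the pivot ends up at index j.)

Hoare-style two-pointer partition with pivot = 8:

Initial array: [8, 5, 28, 9, 14, 5, 26]

Pointers start at i = 1, j = 6.
i stops at index 2 (arr[2]=28 > 8), j stops at index 5 (arr[5]=5 <= 8): swap arr[2] and arr[5], array becomes [8, 5, 5, 9, 14, 28, 26]
i ends at 3, j ends at 2: the pointers have crossed (j < i), so scanning stops.

Swap pivot arr[0] with arr[2] to place pivot at position 2: [5, 5, 8, 9, 14, 28, 26]
Pivot position: 2

After partitioning with pivot 8, the array becomes [5, 5, 8, 9, 14, 28, 26]. The pivot is placed at index 2. All elements to the left of the pivot are <= 8, and all elements to the right are > 8.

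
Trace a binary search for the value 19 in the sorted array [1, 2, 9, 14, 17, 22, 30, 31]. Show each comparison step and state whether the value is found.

Binary search for 19 in [1, 2, 9, 14, 17, 22, 30, 31]:

lo=0, hi=7, mid=3, arr[mid]=14 -> 14 < 19, search right half
lo=4, hi=7, mid=5, arr[mid]=22 -> 22 > 19, search left half
lo=4, hi=4, mid=4, arr[mid]=17 -> 17 < 19, search right half
lo=5 > hi=4, target 19 not found

Binary search determines that 19 is not in the array after 3 comparisons. The search space was exhausted without finding the target.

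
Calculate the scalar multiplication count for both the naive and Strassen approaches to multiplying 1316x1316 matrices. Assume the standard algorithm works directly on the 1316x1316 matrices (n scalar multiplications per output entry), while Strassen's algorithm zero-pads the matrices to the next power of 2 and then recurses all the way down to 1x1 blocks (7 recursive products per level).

Matrix multiplication for 1316x1316 matrices:

Strassen's algorithm requires power-of-2 dimensions. Pad 1316x1316 to 2048x2048 (next power of 2).

Standard algorithm: 1316^3 = 2279122496 multiplications
Strassen's algorithm: 7^(log2(2048)) = 7^11 = 1977326743 multiplications
Savings: 2279122496 - 1977326743 = 301795753 multiplications

Standard: 2279122496 multiplications (1316^3). Strassen: 1977326743 multiplications (7^11, after padding to 2048x2048). Strassen reduces 8 recursive multiplications to 7 at each level.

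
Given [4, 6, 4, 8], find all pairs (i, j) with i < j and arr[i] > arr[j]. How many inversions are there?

Finding inversions in [4, 6, 4, 8]:

(1, 2): arr[1]=6 > arr[2]=4

Total inversions: 1

The array has 1 inversion(s): (1,2). Each pair (i,j) satisfies i < j and arr[i] > arr[j].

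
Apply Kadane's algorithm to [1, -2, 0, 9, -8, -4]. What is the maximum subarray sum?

Using Kadane's algorithm on [1, -2, 0, 9, -8, -4]:

Scanning through the array:
Position 1 (value -2): max_ending_here = -1, max_so_far = 1
Position 2 (value 0): max_ending_here = 0, max_so_far = 1
Position 3 (value 9): max_ending_here = 9, max_so_far = 9
Position 4 (value -8): max_ending_here = 1, max_so_far = 9
Position 5 (value -4): max_ending_here = -3, max_so_far = 9

Maximum subarray: [0, 9]
Maximum sum: 9

The maximum subarray is [0, 9] with sum 9. This subarray runs from index 2 to index 3.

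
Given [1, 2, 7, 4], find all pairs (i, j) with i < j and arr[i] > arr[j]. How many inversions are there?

Finding inversions in [1, 2, 7, 4]:

(2, 3): arr[2]=7 > arr[3]=4

Total inversions: 1

The array has 1 inversion(s): (2,3). Each pair (i,j) satisfies i < j and arr[i] > arr[j].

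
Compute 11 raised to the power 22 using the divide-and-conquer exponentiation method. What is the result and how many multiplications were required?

Computing 11^22 by squaring (build up from 11^1; each line after the first costs one multiplication):

11^1 = 11
11^2 = (11^1)^2 = 11^2 = 121
11^4 = (11^2)^2 = 121^2 = 14641
11^5 = 11 * 11^4 = 11 * 14641 = 161051
11^10 = (11^5)^2 = 161051^2 = 25937424601
11^11 = 11 * 11^10 = 11 * 25937424601 = 285311670611
11^22 = (11^11)^2 = 285311670611^2 = 81402749386839761113321

Result: 81402749386839761113321
Multiplications needed: 6 (6 lines after 11^1)

11^22 = 81402749386839761113321. Using exponentiation by squaring, this requires 6 multiplications. The key idea: if the exponent is even, square the half-power; if odd, multiply by the base once.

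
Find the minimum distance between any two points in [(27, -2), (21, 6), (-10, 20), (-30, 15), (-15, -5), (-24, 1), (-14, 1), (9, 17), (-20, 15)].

Computing all pairwise distances among 9 points:

d((27, -2), (21, 6)) = 10.0
d((27, -2), (-10, 20)) = 43.0465
d((27, -2), (-30, 15)) = 59.4811
d((27, -2), (-15, -5)) = 42.107
d((27, -2), (-24, 1)) = 51.0882
d((27, -2), (-14, 1)) = 41.1096
d((27, -2), (9, 17)) = 26.1725
d((27, -2), (-20, 15)) = 49.98
d((21, 6), (-10, 20)) = 34.0147
d((21, 6), (-30, 15)) = 51.788
d((21, 6), (-15, -5)) = 37.6431
d((21, 6), (-24, 1)) = 45.2769
d((21, 6), (-14, 1)) = 35.3553
d((21, 6), (9, 17)) = 16.2788
d((21, 6), (-20, 15)) = 41.9762
d((-10, 20), (-30, 15)) = 20.6155
d((-10, 20), (-15, -5)) = 25.4951
d((-10, 20), (-24, 1)) = 23.6008
d((-10, 20), (-14, 1)) = 19.4165
d((-10, 20), (9, 17)) = 19.2354
d((-10, 20), (-20, 15)) = 11.1803
d((-30, 15), (-15, -5)) = 25.0
d((-30, 15), (-24, 1)) = 15.2315
d((-30, 15), (-14, 1)) = 21.2603
d((-30, 15), (9, 17)) = 39.0512
d((-30, 15), (-20, 15)) = 10.0
d((-15, -5), (-24, 1)) = 10.8167
d((-15, -5), (-14, 1)) = 6.0828 <-- minimum
d((-15, -5), (9, 17)) = 32.5576
d((-15, -5), (-20, 15)) = 20.6155
d((-24, 1), (-14, 1)) = 10.0
d((-24, 1), (9, 17)) = 36.6742
d((-24, 1), (-20, 15)) = 14.5602
d((-14, 1), (9, 17)) = 28.0179
d((-14, 1), (-20, 15)) = 15.2315
d((9, 17), (-20, 15)) = 29.0689

Closest pair: (-15, -5) and (-14, 1) with distance 6.0828

The closest pair is (-15, -5) and (-14, 1) with Euclidean distance 6.0828. For 9 points, brute-force pairwise comparison is shown above. For large n, the divide-and-conquer algorithm (sort by x, recurse on halves, check the dividing strip) achieves O(n log n).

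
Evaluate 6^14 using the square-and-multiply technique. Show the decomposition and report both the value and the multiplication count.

Computing 6^14 by squaring (build up from 6^1; each line after the first costs one multiplication):

6^1 = 6
6^2 = (6^1)^2 = 6^2 = 36
6^3 = 6 * 6^2 = 6 * 36 = 216
6^6 = (6^3)^2 = 216^2 = 46656
6^7 = 6 * 6^6 = 6 * 46656 = 279936
6^14 = (6^7)^2 = 279936^2 = 78364164096

Result: 78364164096
Multiplications needed: 5 (5 lines after 6^1)

6^14 = 78364164096. Using exponentiation by squaring, this requires 5 multiplications. The key idea: if the exponent is even, square the half-power; if odd, multiply by the base once.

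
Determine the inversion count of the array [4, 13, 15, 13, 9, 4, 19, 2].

Finding inversions in [4, 13, 15, 13, 9, 4, 19, 2]:

(0, 7): arr[0]=4 > arr[7]=2
(1, 4): arr[1]=13 > arr[4]=9
(1, 5): arr[1]=13 > arr[5]=4
(1, 7): arr[1]=13 > arr[7]=2
(2, 3): arr[2]=15 > arr[3]=13
(2, 4): arr[2]=15 > arr[4]=9
(2, 5): arr[2]=15 > arr[5]=4
(2, 7): arr[2]=15 > arr[7]=2
(3, 4): arr[3]=13 > arr[4]=9
(3, 5): arr[3]=13 > arr[5]=4
(3, 7): arr[3]=13 > arr[7]=2
(4, 5): arr[4]=9 > arr[5]=4
(4, 7): arr[4]=9 > arr[7]=2
(5, 7): arr[5]=4 > arr[7]=2
(6, 7): arr[6]=19 > arr[7]=2

Total inversions: 15

The array has 15 inversion(s): (0,7), (1,4), (1,5), (1,7), (2,3), (2,4), (2,5), (2,7), (3,4), (3,5), (3,7), (4,5), (4,7), (5,7), (6,7). Each pair (i,j) satisfies i < j and arr[i] > arr[j].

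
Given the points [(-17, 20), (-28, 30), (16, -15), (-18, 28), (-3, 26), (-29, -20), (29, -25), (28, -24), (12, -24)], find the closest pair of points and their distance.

Computing all pairwise distances among 9 points:

d((-17, 20), (-28, 30)) = 14.8661
d((-17, 20), (16, -15)) = 48.1041
d((-17, 20), (-18, 28)) = 8.0623
d((-17, 20), (-3, 26)) = 15.2315
d((-17, 20), (-29, -20)) = 41.7612
d((-17, 20), (29, -25)) = 64.3506
d((-17, 20), (28, -24)) = 62.9365
d((-17, 20), (12, -24)) = 52.6972
d((-28, 30), (16, -15)) = 62.9365
d((-28, 30), (-18, 28)) = 10.198
d((-28, 30), (-3, 26)) = 25.318
d((-28, 30), (-29, -20)) = 50.01
d((-28, 30), (29, -25)) = 79.2086
d((-28, 30), (28, -24)) = 77.7946
d((-28, 30), (12, -24)) = 67.2012
d((16, -15), (-18, 28)) = 54.8179
d((16, -15), (-3, 26)) = 45.1885
d((16, -15), (-29, -20)) = 45.2769
d((16, -15), (29, -25)) = 16.4012
d((16, -15), (28, -24)) = 15.0
d((16, -15), (12, -24)) = 9.8489
d((-18, 28), (-3, 26)) = 15.1327
d((-18, 28), (-29, -20)) = 49.2443
d((-18, 28), (29, -25)) = 70.8378
d((-18, 28), (28, -24)) = 69.4262
d((-18, 28), (12, -24)) = 60.0333
d((-3, 26), (-29, -20)) = 52.8394
d((-3, 26), (29, -25)) = 60.208
d((-3, 26), (28, -24)) = 58.8303
d((-3, 26), (12, -24)) = 52.2015
d((-29, -20), (29, -25)) = 58.2151
d((-29, -20), (28, -24)) = 57.1402
d((-29, -20), (12, -24)) = 41.1947
d((29, -25), (28, -24)) = 1.4142 <-- minimum
d((29, -25), (12, -24)) = 17.0294
d((28, -24), (12, -24)) = 16.0

Closest pair: (29, -25) and (28, -24) with distance 1.4142

The closest pair is (29, -25) and (28, -24) with Euclidean distance 1.4142. For 9 points, brute-force pairwise comparison is shown above. For large n, the divide-and-conquer algorithm (sort by x, recurse on halves, check the dividing strip) achieves O(n log n).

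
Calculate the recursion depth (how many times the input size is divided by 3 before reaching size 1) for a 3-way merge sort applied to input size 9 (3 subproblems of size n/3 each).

For divide and conquer with division factor 3:

Problem sizes at each level:
Level 0: 9
Level 1: 3
Level 2: 1

The root is level 0 and the size-1 base case is level 2 (the tree spans levels 0 through 2, i.e. 3 levels counting the root), so the depth is the number of divisions: log_3(9) = 2

The recursion tree depth is log_3(9) = 2. At each level, the problem size is divided by 3, so it takes 2 divisions to reduce to a base case of size 1. The algorithm makes 3 recursive calls at each level.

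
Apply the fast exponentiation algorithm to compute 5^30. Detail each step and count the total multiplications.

Computing 5^30 by squaring (build up from 5^1; each line after the first costs one multiplication):

5^1 = 5
5^2 = (5^1)^2 = 5^2 = 25
5^3 = 5 * 5^2 = 5 * 25 = 125
5^6 = (5^3)^2 = 125^2 = 15625
5^7 = 5 * 5^6 = 5 * 15625 = 78125
5^14 = (5^7)^2 = 78125^2 = 6103515625
5^15 = 5 * 5^14 = 5 * 6103515625 = 30517578125
5^30 = (5^15)^2 = 30517578125^2 = 931322574615478515625

Result: 931322574615478515625
Multiplications needed: 7 (7 lines after 5^1)

5^30 = 931322574615478515625. Using exponentiation by squaring, this requires 7 multiplications. The key idea: if the exponent is even, square the half-power; if odd, multiply by the base once.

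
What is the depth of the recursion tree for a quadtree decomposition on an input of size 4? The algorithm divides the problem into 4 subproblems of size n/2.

For divide and conquer with division factor 2:

Problem sizes at each level:
Level 0: 4
Level 1: 2
Level 2: 1

The root is level 0 and the size-1 base case is level 2 (the tree spans levels 0 through 2, i.e. 3 levels counting the root), so the depth is the number of divisions: log_2(4) = 2

The recursion tree depth is log_2(4) = 2. At each level, the problem size is divided by 2, so it takes 2 divisions to reduce to a base case of size 1. The algorithm makes 4 recursive calls at each level.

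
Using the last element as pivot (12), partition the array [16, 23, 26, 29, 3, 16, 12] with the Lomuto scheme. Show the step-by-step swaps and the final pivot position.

Lomuto partition with pivot = 12:

Initial array: [16, 23, 26, 29, 3, 16, 12]

arr[0]=16 > 12: no swap
arr[1]=23 > 12: no swap
arr[2]=26 > 12: no swap
arr[3]=29 > 12: no swap
arr[4]=3 <= 12: swap with position 0, array becomes [3, 23, 26, 29, 16, 16, 12]
arr[5]=16 > 12: no swap

Place pivot at position 1: [3, 12, 26, 29, 16, 16, 23]
Pivot position: 1

After partitioning with pivot 12, the array becomes [3, 12, 26, 29, 16, 16, 23]. The pivot is placed at index 1. All elements to the left of the pivot are <= 12, and all elements to the right are > 12.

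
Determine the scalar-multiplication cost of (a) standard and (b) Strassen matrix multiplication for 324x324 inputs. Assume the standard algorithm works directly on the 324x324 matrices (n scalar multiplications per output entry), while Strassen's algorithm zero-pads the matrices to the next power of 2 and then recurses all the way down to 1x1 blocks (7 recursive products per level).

Matrix multiplication for 324x324 matrices:

Strassen's algorithm requires power-of-2 dimensions. Pad 324x324 to 512x512 (next power of 2).

Standard algorithm: 324^3 = 34012224 multiplications
Strassen's algorithm: 7^(log2(512)) = 7^9 = 40353607 multiplications
Difference: 34012224 - 40353607 = -6341383 (Strassen uses MORE here due to padding overhead — for small or just-over-power-of-2 n, padding can outweigh the per-level savings)

Standard: 34012224 multiplications (324^3). Strassen: 40353607 multiplications (7^9, after padding to 512x512). Strassen reduces 8 recursive multiplications to 7 at each level.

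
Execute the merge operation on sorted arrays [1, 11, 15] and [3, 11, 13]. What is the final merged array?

Merging process:

Compare 1 vs 3: take 1 from left. Merged: [1]
Compare 11 vs 3: take 3 from right. Merged: [1, 3]
Compare 11 vs 11: take 11 from left. Merged: [1, 3, 11]
Compare 15 vs 11: take 11 from right. Merged: [1, 3, 11, 11]
Compare 15 vs 13: take 13 from right. Merged: [1, 3, 11, 11, 13]
Append remaining from left: [15]. Merged: [1, 3, 11, 11, 13, 15]

Final merged array: [1, 3, 11, 11, 13, 15]
Total comparisons: 5

The merged array is [1, 3, 11, 11, 13, 15], requiring 5 comparisons. The merge step runs in O(n) time where n is the total number of elements.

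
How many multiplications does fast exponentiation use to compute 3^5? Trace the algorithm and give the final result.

Computing 3^5 by squaring (build up from 3^1; each line after the first costs one multiplication):

3^1 = 3
3^2 = (3^1)^2 = 3^2 = 9
3^4 = (3^2)^2 = 9^2 = 81
3^5 = 3 * 3^4 = 3 * 81 = 243

Result: 243
Multiplications needed: 3 (3 lines after 3^1)

3^5 = 243. Using exponentiation by squaring, this requires 3 multiplications. The key idea: if the exponent is even, square the half-power; if odd, multiply by the base once.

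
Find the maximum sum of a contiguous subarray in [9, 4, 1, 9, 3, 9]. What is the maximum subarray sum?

Using Kadane's algorithm on [9, 4, 1, 9, 3, 9]:

Scanning through the array:
Position 1 (value 4): max_ending_here = 13, max_so_far = 13
Position 2 (value 1): max_ending_here = 14, max_so_far = 14
Position 3 (value 9): max_ending_here = 23, max_so_far = 23
Position 4 (value 3): max_ending_here = 26, max_so_far = 26
Position 5 (value 9): max_ending_here = 35, max_so_far = 35

Maximum subarray: [9, 4, 1, 9, 3, 9]
Maximum sum: 35

The maximum subarray is [9, 4, 1, 9, 3, 9] with sum 35. This subarray runs from index 0 to index 5.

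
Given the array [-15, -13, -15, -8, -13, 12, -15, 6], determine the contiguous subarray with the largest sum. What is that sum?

Using Kadane's algorithm on [-15, -13, -15, -8, -13, 12, -15, 6]:

Scanning through the array:
Position 1 (value -13): max_ending_here = -13, max_so_far = -13
Position 2 (value -15): max_ending_here = -15, max_so_far = -13
Position 3 (value -8): max_ending_here = -8, max_so_far = -8
Position 4 (value -13): max_ending_here = -13, max_so_far = -8
Position 5 (value 12): max_ending_here = 12, max_so_far = 12
Position 6 (value -15): max_ending_here = -3, max_so_far = 12
Position 7 (value 6): max_ending_here = 6, max_so_far = 12

Maximum subarray: [12]
Maximum sum: 12

The maximum subarray is [12] with sum 12. This subarray runs from index 5 to index 5.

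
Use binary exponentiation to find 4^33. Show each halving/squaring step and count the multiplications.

Computing 4^33 by squaring (build up from 4^1; each line after the first costs one multiplication):

4^1 = 4
4^2 = (4^1)^2 = 4^2 = 16
4^4 = (4^2)^2 = 16^2 = 256
4^8 = (4^4)^2 = 256^2 = 65536
4^16 = (4^8)^2 = 65536^2 = 4294967296
4^32 = (4^16)^2 = 4294967296^2 = 18446744073709551616
4^33 = 4 * 4^32 = 4 * 18446744073709551616 = 73786976294838206464

Result: 73786976294838206464
Multiplications needed: 6 (6 lines after 4^1)

4^33 = 73786976294838206464. Using exponentiation by squaring, this requires 6 multiplications. The key idea: if the exponent is even, square the half-power; if odd, multiply by the base once.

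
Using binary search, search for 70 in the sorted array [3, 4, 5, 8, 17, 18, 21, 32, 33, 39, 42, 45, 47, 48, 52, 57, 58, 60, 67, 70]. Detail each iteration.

Binary search for 70 in [3, 4, 5, 8, 17, 18, 21, 32, 33, 39, 42, 45, 47, 48, 52, 57, 58, 60, 67, 70]:

lo=0, hi=19, mid=9, arr[mid]=39 -> 39 < 70, search right half
lo=10, hi=19, mid=14, arr[mid]=52 -> 52 < 70, search right half
lo=15, hi=19, mid=17, arr[mid]=60 -> 60 < 70, search right half
lo=18, hi=19, mid=18, arr[mid]=67 -> 67 < 70, search right half
lo=19, hi=19, mid=19, arr[mid]=70 -> Found target at index 19!

Binary search finds 70 at index 19 after 5 comparisons. The search repeatedly halves the search space by comparing with the middle element.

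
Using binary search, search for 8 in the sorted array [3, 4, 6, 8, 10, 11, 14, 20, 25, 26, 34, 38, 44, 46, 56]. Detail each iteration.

Binary search for 8 in [3, 4, 6, 8, 10, 11, 14, 20, 25, 26, 34, 38, 44, 46, 56]:

lo=0, hi=14, mid=7, arr[mid]=20 -> 20 > 8, search left half
lo=0, hi=6, mid=3, arr[mid]=8 -> Found target at index 3!

Binary search finds 8 at index 3 after 2 comparisons. The search repeatedly halves the search space by comparing with the middle element.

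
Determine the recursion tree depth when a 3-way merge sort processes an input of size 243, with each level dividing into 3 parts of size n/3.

For divide and conquer with division factor 3:

Problem sizes at each level:
Level 0: 243
Level 1: 81
Level 2: 27
Level 3: 9
Level 4: 3
Level 5: 1

The root is level 0 and the size-1 base case is level 5 (the tree spans levels 0 through 5, i.e. 6 levels counting the root), so the depth is the number of divisions: log_3(243) = 5

The recursion tree depth is log_3(243) = 5. At each level, the problem size is divided by 3, so it takes 5 divisions to reduce to a base case of size 1. The algorithm makes 3 recursive calls at each level.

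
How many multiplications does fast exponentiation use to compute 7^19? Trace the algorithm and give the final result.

Computing 7^19 by squaring (build up from 7^1; each line after the first costs one multiplication):

7^1 = 7
7^2 = (7^1)^2 = 7^2 = 49
7^4 = (7^2)^2 = 49^2 = 2401
7^8 = (7^4)^2 = 2401^2 = 5764801
7^9 = 7 * 7^8 = 7 * 5764801 = 40353607
7^18 = (7^9)^2 = 40353607^2 = 1628413597910449
7^19 = 7 * 7^18 = 7 * 1628413597910449 = 11398895185373143

Result: 11398895185373143
Multiplications needed: 6 (6 lines after 7^1)

7^19 = 11398895185373143. Using exponentiation by squaring, this requires 6 multiplications. The key idea: if the exponent is even, square the half-power; if odd, multiply by the base once.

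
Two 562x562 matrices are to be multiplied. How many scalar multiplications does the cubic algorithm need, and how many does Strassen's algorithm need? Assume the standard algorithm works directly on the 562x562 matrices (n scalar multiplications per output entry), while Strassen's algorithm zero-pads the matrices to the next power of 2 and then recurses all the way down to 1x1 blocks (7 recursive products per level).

Matrix multiplication for 562x562 matrices:

Strassen's algorithm requires power-of-2 dimensions. Pad 562x562 to 1024x1024 (next power of 2).

Standard algorithm: 562^3 = 177504328 multiplications
Strassen's algorithm: 7^(log2(1024)) = 7^10 = 282475249 multiplications
Difference: 177504328 - 282475249 = -104970921 (Strassen uses MORE here due to padding overhead — for small or just-over-power-of-2 n, padding can outweigh the per-level savings)

Standard: 177504328 multiplications (562^3). Strassen: 282475249 multiplications (7^10, after padding to 1024x1024). Strassen reduces 8 recursive multiplications to 7 at each level.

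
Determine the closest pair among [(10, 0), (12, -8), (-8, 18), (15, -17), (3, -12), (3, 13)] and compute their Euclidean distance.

Computing all pairwise distances among 6 points:

d((10, 0), (12, -8)) = 8.2462 <-- minimum
d((10, 0), (-8, 18)) = 25.4558
d((10, 0), (15, -17)) = 17.72
d((10, 0), (3, -12)) = 13.8924
d((10, 0), (3, 13)) = 14.7648
d((12, -8), (-8, 18)) = 32.8024
d((12, -8), (15, -17)) = 9.4868
d((12, -8), (3, -12)) = 9.8489
d((12, -8), (3, 13)) = 22.8473
d((-8, 18), (15, -17)) = 41.8808
d((-8, 18), (3, -12)) = 31.9531
d((-8, 18), (3, 13)) = 12.083
d((15, -17), (3, -12)) = 13.0
d((15, -17), (3, 13)) = 32.311
d((3, -12), (3, 13)) = 25.0

Closest pair: (10, 0) and (12, -8) with distance 8.2462

The closest pair is (10, 0) and (12, -8) with Euclidean distance 8.2462. For 6 points, brute-force pairwise comparison is shown above. For large n, the divide-and-conquer algorithm (sort by x, recurse on halves, check the dividing strip) achieves O(n log n).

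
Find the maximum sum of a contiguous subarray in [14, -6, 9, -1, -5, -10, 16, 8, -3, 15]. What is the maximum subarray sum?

Using Kadane's algorithm on [14, -6, 9, -1, -5, -10, 16, 8, -3, 15]:

Scanning through the array:
Position 1 (value -6): max_ending_here = 8, max_so_far = 14
Position 2 (value 9): max_ending_here = 17, max_so_far = 17
Position 3 (value -1): max_ending_here = 16, max_so_far = 17
Position 4 (value -5): max_ending_here = 11, max_so_far = 17
Position 5 (value -10): max_ending_here = 1, max_so_far = 17
Position 6 (value 16): max_ending_here = 17, max_so_far = 17
Position 7 (value 8): max_ending_here = 25, max_so_far = 25
Position 8 (value -3): max_ending_here = 22, max_so_far = 25
Position 9 (value 15): max_ending_here = 37, max_so_far = 37

Maximum subarray: [14, -6, 9, -1, -5, -10, 16, 8, -3, 15]
Maximum sum: 37

The maximum subarray is [14, -6, 9, -1, -5, -10, 16, 8, -3, 15] with sum 37. This subarray runs from index 0 to index 9.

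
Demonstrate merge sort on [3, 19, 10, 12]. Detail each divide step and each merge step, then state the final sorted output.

Merge sort trace:

Split: [3, 19, 10, 12] -> [3, 19] and [10, 12]
  Split: [3, 19] -> [3] and [19]
  Merge: [3] + [19] -> [3, 19]
  Split: [10, 12] -> [10] and [12]
  Merge: [10] + [12] -> [10, 12]
Merge: [3, 19] + [10, 12] -> [3, 10, 12, 19]

Final sorted array: [3, 10, 12, 19]

The merge sort proceeds by recursively splitting the array and merging sorted halves.
After all merges, the sorted array is [3, 10, 12, 19].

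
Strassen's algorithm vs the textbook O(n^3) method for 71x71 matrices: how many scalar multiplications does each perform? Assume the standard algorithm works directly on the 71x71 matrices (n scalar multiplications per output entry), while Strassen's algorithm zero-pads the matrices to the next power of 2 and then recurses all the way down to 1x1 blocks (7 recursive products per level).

Matrix multiplication for 71x71 matrices:

Strassen's algorithm requires power-of-2 dimensions. Pad 71x71 to 128x128 (next power of 2).

Standard algorithm: 71^3 = 357911 multiplications
Strassen's algorithm: 7^(log2(128)) = 7^7 = 823543 multiplications
Difference: 357911 - 823543 = -465632 (Strassen uses MORE here due to padding overhead — for small or just-over-power-of-2 n, padding can outweigh the per-level savings)

Standard: 357911 multiplications (71^3). Strassen: 823543 multiplications (7^7, after padding to 128x128). Strassen reduces 8 recursive multiplications to 7 at each level.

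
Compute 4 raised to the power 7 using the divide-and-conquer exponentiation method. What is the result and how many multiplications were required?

Computing 4^7 by squaring (build up from 4^1; each line after the first costs one multiplication):

4^1 = 4
4^2 = (4^1)^2 = 4^2 = 16
4^3 = 4 * 4^2 = 4 * 16 = 64
4^6 = (4^3)^2 = 64^2 = 4096
4^7 = 4 * 4^6 = 4 * 4096 = 16384

Result: 16384
Multiplications needed: 4 (4 lines after 4^1)

4^7 = 16384. Using exponentiation by squaring, this requires 4 multiplications. The key idea: if the exponent is even, square the half-power; if odd, multiply by the base once.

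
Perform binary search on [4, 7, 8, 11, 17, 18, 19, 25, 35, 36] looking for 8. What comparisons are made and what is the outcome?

Binary search for 8 in [4, 7, 8, 11, 17, 18, 19, 25, 35, 36]:

lo=0, hi=9, mid=4, arr[mid]=17 -> 17 > 8, search left half
lo=0, hi=3, mid=1, arr[mid]=7 -> 7 < 8, search right half
lo=2, hi=3, mid=2, arr[mid]=8 -> Found target at index 2!

Binary search finds 8 at index 2 after 3 comparisons. The search repeatedly halves the search space by comparing with the middle element.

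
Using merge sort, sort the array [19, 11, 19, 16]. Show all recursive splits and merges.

Merge sort trace:

Split: [19, 11, 19, 16] -> [19, 11] and [19, 16]
  Split: [19, 11] -> [19] and [11]
  Merge: [19] + [11] -> [11, 19]
  Split: [19, 16] -> [19] and [16]
  Merge: [19] + [16] -> [16, 19]
Merge: [11, 19] + [16, 19] -> [11, 16, 19, 19]

Final sorted array: [11, 16, 19, 19]

The merge sort proceeds by recursively splitting the array and merging sorted halves.
After all merges, the sorted array is [11, 16, 19, 19].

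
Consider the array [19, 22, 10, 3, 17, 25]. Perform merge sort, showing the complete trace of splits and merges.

Merge sort trace:

Split: [19, 22, 10, 3, 17, 25] -> [19, 22, 10] and [3, 17, 25]
  Split: [19, 22, 10] -> [19] and [22, 10]
    Split: [22, 10] -> [22] and [10]
    Merge: [22] + [10] -> [10, 22]
  Merge: [19] + [10, 22] -> [10, 19, 22]
  Split: [3, 17, 25] -> [3] and [17, 25]
    Split: [17, 25] -> [17] and [25]
    Merge: [17] + [25] -> [17, 25]
  Merge: [3] + [17, 25] -> [3, 17, 25]
Merge: [10, 19, 22] + [3, 17, 25] -> [3, 10, 17, 19, 22, 25]

Final sorted array: [3, 10, 17, 19, 22, 25]

The merge sort proceeds by recursively splitting the array and merging sorted halves.
After all merges, the sorted array is [3, 10, 17, 19, 22, 25].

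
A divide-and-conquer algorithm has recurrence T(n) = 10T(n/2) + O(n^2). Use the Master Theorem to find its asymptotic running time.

Master Theorem for T(n) = 10T(n/2) + O(n^2):

a = 10, b = 2, c = 2
log_b(a) = log_2(10) = 3.3219

Case 1: c = 2 < log_2(10) = 3.3219
T(n) = O(n^(log_2 10))

For T(n) = 10T(n/2) + O(n^2): log_2(10) = 3.3219. This is Case 1 of the Master Theorem (c < log_b(a), work dominated by leaves), giving O(n^(log_2 10)).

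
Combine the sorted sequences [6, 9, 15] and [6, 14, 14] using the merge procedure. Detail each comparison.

Merging process:

Compare 6 vs 6: take 6 from left. Merged: [6]
Compare 9 vs 6: take 6 from right. Merged: [6, 6]
Compare 9 vs 14: take 9 from left. Merged: [6, 6, 9]
Compare 15 vs 14: take 14 from right. Merged: [6, 6, 9, 14]
Compare 15 vs 14: take 14 from right. Merged: [6, 6, 9, 14, 14]
Append remaining from left: [15]. Merged: [6, 6, 9, 14, 14, 15]

Final merged array: [6, 6, 9, 14, 14, 15]
Total comparisons: 5

The merged array is [6, 6, 9, 14, 14, 15], requiring 5 comparisons. The merge step runs in O(n) time where n is the total number of elements.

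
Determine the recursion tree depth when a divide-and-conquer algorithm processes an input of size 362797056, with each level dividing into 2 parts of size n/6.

For divide and conquer with division factor 6:

Problem sizes at each level:
Level 0: 362797056
Level 1: 60466176
Level 2: 10077696
Level 3: 1679616
Level 4: 279936
Level 5: 46656
Level 6: 7776
Level 7: 1296
Level 8: 216
Level 9: 36
Level 10: 6
Level 11: 1

The root is level 0 and the size-1 base case is level 11 (the tree spans levels 0 through 11, i.e. 12 levels counting the root), so the depth is the number of divisions: log_6(362797056) = 11

The recursion tree depth is log_6(362797056) = 11. At each level, the problem size is divided by 6, so it takes 11 divisions to reduce to a base case of size 1. The algorithm makes 2 recursive calls at each level.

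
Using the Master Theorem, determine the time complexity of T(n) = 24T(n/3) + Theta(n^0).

Master Theorem for T(n) = 24T(n/3) + O(n^0):

a = 24, b = 3, c = 0
log_b(a) = log_3(24) = 2.8928

Case 1: c = 0 < log_3(24) = 2.8928
T(n) = O(n^(log_3 24))

For T(n) = 24T(n/3) + O(n^0): log_3(24) = 2.8928. This is Case 1 of the Master Theorem (c < log_b(a), work dominated by leaves), giving O(n^(log_3 24)).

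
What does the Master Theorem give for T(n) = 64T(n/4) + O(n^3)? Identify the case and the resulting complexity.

Master Theorem for T(n) = 64T(n/4) + O(n^3):

a = 64, b = 4, c = 3
log_b(a) = log_4(64) = 3.0000

Case 2: c = 3 = log_4(64) = 3.0000
T(n) = O(n^3 log n) = O(n^3 log n)

For T(n) = 64T(n/4) + O(n^3): log_4(64) = 3.0000. This is Case 2 of the Master Theorem (c = log_b(a), equal work at all levels), giving O(n^3 log n).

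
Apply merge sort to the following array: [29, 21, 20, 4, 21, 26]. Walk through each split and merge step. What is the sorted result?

Merge sort trace:

Split: [29, 21, 20, 4, 21, 26] -> [29, 21, 20] and [4, 21, 26]
  Split: [29, 21, 20] -> [29] and [21, 20]
    Split: [21, 20] -> [21] and [20]
    Merge: [21] + [20] -> [20, 21]
  Merge: [29] + [20, 21] -> [20, 21, 29]
  Split: [4, 21, 26] -> [4] and [21, 26]
    Split: [21, 26] -> [21] and [26]
    Merge: [21] + [26] -> [21, 26]
  Merge: [4] + [21, 26] -> [4, 21, 26]
Merge: [20, 21, 29] + [4, 21, 26] -> [4, 20, 21, 21, 26, 29]

Final sorted array: [4, 20, 21, 21, 26, 29]

The merge sort proceeds by recursively splitting the array and merging sorted halves.
After all merges, the sorted array is [4, 20, 21, 21, 26, 29].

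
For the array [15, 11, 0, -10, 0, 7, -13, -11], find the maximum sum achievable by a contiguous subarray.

Using Kadane's algorithm on [15, 11, 0, -10, 0, 7, -13, -11]:

Scanning through the array:
Position 1 (value 11): max_ending_here = 26, max_so_far = 26
Position 2 (value 0): max_ending_here = 26, max_so_far = 26
Position 3 (value -10): max_ending_here = 16, max_so_far = 26
Position 4 (value 0): max_ending_here = 16, max_so_far = 26
Position 5 (value 7): max_ending_here = 23, max_so_far = 26
Position 6 (value -13): max_ending_here = 10, max_so_far = 26
Position 7 (value -11): max_ending_here = -1, max_so_far = 26

Maximum subarray: [15, 11]
Maximum sum: 26

The maximum subarray is [15, 11] with sum 26. This subarray runs from index 0 to index 1.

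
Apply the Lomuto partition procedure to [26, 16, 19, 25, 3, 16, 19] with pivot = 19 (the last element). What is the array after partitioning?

Lomuto partition with pivot = 19:

Initial array: [26, 16, 19, 25, 3, 16, 19]

arr[0]=26 > 19: no swap
arr[1]=16 <= 19: swap with position 0, array becomes [16, 26, 19, 25, 3, 16, 19]
arr[2]=19 <= 19: swap with position 1, array becomes [16, 19, 26, 25, 3, 16, 19]
arr[3]=25 > 19: no swap
arr[4]=3 <= 19: swap with position 2, array becomes [16, 19, 3, 25, 26, 16, 19]
arr[5]=16 <= 19: swap with position 3, array becomes [16, 19, 3, 16, 26, 25, 19]

Place pivot at position 4: [16, 19, 3, 16, 19, 25, 26]
Pivot position: 4

After partitioning with pivot 19, the array becomes [16, 19, 3, 16, 19, 25, 26]. The pivot is placed at index 4. All elements to the left of the pivot are <= 19, and all elements to the right are > 19.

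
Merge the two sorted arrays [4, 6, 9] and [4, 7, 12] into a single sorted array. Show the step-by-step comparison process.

Merging process:

Compare 4 vs 4: take 4 from left. Merged: [4]
Compare 6 vs 4: take 4 from right. Merged: [4, 4]
Compare 6 vs 7: take 6 from left. Merged: [4, 4, 6]
Compare 9 vs 7: take 7 from right. Merged: [4, 4, 6, 7]
Compare 9 vs 12: take 9 from left. Merged: [4, 4, 6, 7, 9]
Append remaining from right: [12]. Merged: [4, 4, 6, 7, 9, 12]

Final merged array: [4, 4, 6, 7, 9, 12]
Total comparisons: 5

The merged array is [4, 4, 6, 7, 9, 12], requiring 5 comparisons. The merge step runs in O(n) time where n is the total number of elements.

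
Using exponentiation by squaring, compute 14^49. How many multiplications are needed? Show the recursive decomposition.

Computing 14^49 by squaring (build up from 14^1; each line after the first costs one multiplication):

14^1 = 14
14^2 = (14^1)^2 = 14^2 = 196
14^3 = 14 * 14^2 = 14 * 196 = 2744
14^6 = (14^3)^2 = 2744^2 = 7529536
14^12 = (14^6)^2 = 7529536^2 = 56693912375296
14^24 = (14^12)^2 = 56693912375296^2 = 3214199700417740936751087616
14^48 = (14^24)^2 = 3214199700417740936751087616^2 = 10331079714165495587340637070279506584015829758908563456
14^49 = 14 * 14^48 = 14 * 10331079714165495587340637070279506584015829758908563456 = 144635115998316938222768918983913092176221616624719888384

Result: 144635115998316938222768918983913092176221616624719888384
Multiplications needed: 7 (7 lines after 14^1)

14^49 = 144635115998316938222768918983913092176221616624719888384. Using exponentiation by squaring, this requires 7 multiplications. The key idea: if the exponent is even, square the half-power; if odd, multiply by the base once.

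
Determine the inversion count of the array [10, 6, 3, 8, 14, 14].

Finding inversions in [10, 6, 3, 8, 14, 14]:

(0, 1): arr[0]=10 > arr[1]=6
(0, 2): arr[0]=10 > arr[2]=3
(0, 3): arr[0]=10 > arr[3]=8
(1, 2): arr[1]=6 > arr[2]=3

Total inversions: 4

The array has 4 inversion(s): (0,1), (0,2), (0,3), (1,2). Each pair (i,j) satisfies i < j and arr[i] > arr[j].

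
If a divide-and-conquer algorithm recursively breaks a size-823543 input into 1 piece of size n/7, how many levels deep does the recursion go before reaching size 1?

For divide and conquer with division factor 7:

Problem sizes at each level:
Level 0: 823543
Level 1: 117649
Level 2: 16807
Level 3: 2401
Level 4: 343
Level 5: 49
Level 6: 7
Level 7: 1

The root is level 0 and the size-1 base case is level 7 (the tree spans levels 0 through 7, i.e. 8 levels counting the root), so the depth is the number of divisions: log_7(823543) = 7

The recursion tree depth is log_7(823543) = 7. At each level, the problem size is divided by 7, so it takes 7 divisions to reduce to a base case of size 1. The algorithm makes 1 recursive call at each level.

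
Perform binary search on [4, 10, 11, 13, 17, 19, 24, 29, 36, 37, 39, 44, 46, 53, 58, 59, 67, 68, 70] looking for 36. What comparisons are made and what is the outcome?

Binary search for 36 in [4, 10, 11, 13, 17, 19, 24, 29, 36, 37, 39, 44, 46, 53, 58, 59, 67, 68, 70]:

lo=0, hi=18, mid=9, arr[mid]=37 -> 37 > 36, search left half
lo=0, hi=8, mid=4, arr[mid]=17 -> 17 < 36, search right half
lo=5, hi=8, mid=6, arr[mid]=24 -> 24 < 36, search right half
lo=7, hi=8, mid=7, arr[mid]=29 -> 29 < 36, search right half
lo=8, hi=8, mid=8, arr[mid]=36 -> Found target at index 8!

Binary search finds 36 at index 8 after 5 comparisons. The search repeatedly halves the search space by comparing with the middle element.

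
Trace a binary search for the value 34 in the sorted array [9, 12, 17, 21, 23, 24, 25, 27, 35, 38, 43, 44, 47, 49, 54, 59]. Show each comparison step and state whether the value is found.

Binary search for 34 in [9, 12, 17, 21, 23, 24, 25, 27, 35, 38, 43, 44, 47, 49, 54, 59]:

lo=0, hi=15, mid=7, arr[mid]=27 -> 27 < 34, search right half
lo=8, hi=15, mid=11, arr[mid]=44 -> 44 > 34, search left half
lo=8, hi=10, mid=9, arr[mid]=38 -> 38 > 34, search left half
lo=8, hi=8, mid=8, arr[mid]=35 -> 35 > 34, search left half
lo=8 > hi=7, target 34 not found

Binary search determines that 34 is not in the array after 4 comparisons. The search space was exhausted without finding the target.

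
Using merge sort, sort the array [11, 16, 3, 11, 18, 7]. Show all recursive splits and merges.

Merge sort trace:

Split: [11, 16, 3, 11, 18, 7] -> [11, 16, 3] and [11, 18, 7]
  Split: [11, 16, 3] -> [11] and [16, 3]
    Split: [16, 3] -> [16] and [3]
    Merge: [16] + [3] -> [3, 16]
  Merge: [11] + [3, 16] -> [3, 11, 16]
  Split: [11, 18, 7] -> [11] and [18, 7]
    Split: [18, 7] -> [18] and [7]
    Merge: [18] + [7] -> [7, 18]
  Merge: [11] + [7, 18] -> [7, 11, 18]
Merge: [3, 11, 16] + [7, 11, 18] -> [3, 7, 11, 11, 16, 18]

Final sorted array: [3, 7, 11, 11, 16, 18]

The merge sort proceeds by recursively splitting the array and merging sorted halves.
After all merges, the sorted array is [3, 7, 11, 11, 16, 18].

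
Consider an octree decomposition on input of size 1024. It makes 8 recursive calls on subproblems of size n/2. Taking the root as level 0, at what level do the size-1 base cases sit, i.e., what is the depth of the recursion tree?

For divide and conquer with division factor 2:

Problem sizes at each level:
Level 0: 1024
Level 1: 512
Level 2: 256
Level 3: 128
Level 4: 64
Level 5: 32
Level 6: 16
Level 7: 8
Level 8: 4
Level 9: 2
Level 10: 1

The root is level 0 and the size-1 base case is level 10 (the tree spans levels 0 through 10, i.e. 11 levels counting the root), so the depth is the number of divisions: log_2(1024) = 10

The recursion tree depth is log_2(1024) = 10. At each level, the problem size is divided by 2, so it takes 10 divisions to reduce to a base case of size 1. The algorithm makes 8 recursive calls at each level.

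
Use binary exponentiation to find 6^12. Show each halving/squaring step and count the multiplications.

Computing 6^12 by squaring (build up from 6^1; each line after the first costs one multiplication):

6^1 = 6
6^2 = (6^1)^2 = 6^2 = 36
6^3 = 6 * 6^2 = 6 * 36 = 216
6^6 = (6^3)^2 = 216^2 = 46656
6^12 = (6^6)^2 = 46656^2 = 2176782336

Result: 2176782336
Multiplications needed: 4 (4 lines after 6^1)

6^12 = 2176782336. Using exponentiation by squaring, this requires 4 multiplications. The key idea: if the exponent is even, square the half-power; if odd, multiply by the base once.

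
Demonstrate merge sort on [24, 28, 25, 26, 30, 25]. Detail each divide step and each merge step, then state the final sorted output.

Merge sort trace:

Split: [24, 28, 25, 26, 30, 25] -> [24, 28, 25] and [26, 30, 25]
  Split: [24, 28, 25] -> [24] and [28, 25]
    Split: [28, 25] -> [28] and [25]
    Merge: [28] + [25] -> [25, 28]
  Merge: [24] + [25, 28] -> [24, 25, 28]
  Split: [26, 30, 25] -> [26] and [30, 25]
    Split: [30, 25] -> [30] and [25]
    Merge: [30] + [25] -> [25, 30]
  Merge: [26] + [25, 30] -> [25, 26, 30]
Merge: [24, 25, 28] + [25, 26, 30] -> [24, 25, 25, 26, 28, 30]

Final sorted array: [24, 25, 25, 26, 28, 30]

The merge sort proceeds by recursively splitting the array and merging sorted halves.
After all merges, the sorted array is [24, 25, 25, 26, 28, 30].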